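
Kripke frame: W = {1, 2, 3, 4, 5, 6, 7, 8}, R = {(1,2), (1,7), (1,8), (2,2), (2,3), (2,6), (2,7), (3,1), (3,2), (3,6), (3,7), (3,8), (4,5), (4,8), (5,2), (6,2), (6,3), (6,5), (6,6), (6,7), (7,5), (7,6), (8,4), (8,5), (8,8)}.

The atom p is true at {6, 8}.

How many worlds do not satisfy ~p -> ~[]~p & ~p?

1

1: ~p is T, ~[]~p & ~p is T. ✓
2: ~p is T, ~[]~p & ~p is T. ✓
3: ~p is T, ~[]~p & ~p is T. ✓
4: ~p is T, ~[]~p & ~p is T. ✓
5: ~p is T, ~[]~p & ~p is F. ✗
6: ~p is F, ~[]~p & ~p is F. ✓
7: ~p is T, ~[]~p & ~p is T. ✓
8: ~p is F, ~[]~p & ~p is F. ✓
Satisfying worlds: {1, 2, 3, 4, 6, 7, 8}.
So ~p -> ~[]~p & ~p fails at the other 1 world.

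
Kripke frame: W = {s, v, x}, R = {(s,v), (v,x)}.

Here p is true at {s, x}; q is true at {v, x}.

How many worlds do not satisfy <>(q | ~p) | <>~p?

1

s: <>(q | ~p) is T, <>~p is T. ✓
v: <>(q | ~p) is T, <>~p is F. ✓
x: <>(q | ~p) is F, <>~p is F. ✗
Satisfying worlds: {s, v}.
So <>(q | ~p) | <>~p fails at the other 1 world.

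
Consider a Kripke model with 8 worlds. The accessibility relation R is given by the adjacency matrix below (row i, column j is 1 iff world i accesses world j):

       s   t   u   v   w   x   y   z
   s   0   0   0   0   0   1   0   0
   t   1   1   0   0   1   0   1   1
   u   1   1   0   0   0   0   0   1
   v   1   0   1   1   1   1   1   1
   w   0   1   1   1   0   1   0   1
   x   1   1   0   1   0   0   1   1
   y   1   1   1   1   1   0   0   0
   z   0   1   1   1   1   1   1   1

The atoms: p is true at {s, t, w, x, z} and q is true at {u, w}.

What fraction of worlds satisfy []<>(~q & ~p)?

s: successors {x}; <>(~q & ~p) there: x:T. ✓
t: successors {s, t, w, y, z}; <>(~q & ~p) there: s:F, t:T, w:T, y:T, z:T. ✗
u: successors {s, t, z}; <>(~q & ~p) there: s:F, t:T, z:T. ✗
v: successors {s, u, v, w, x, y, z}; <>(~q & ~p) there: s:F, u:F, v:T, w:T, x:T, y:T, z:T. ✗
w: successors {t, u, v, x, z}; <>(~q & ~p) there: t:T, u:F, v:T, x:T, z:T. ✗
x: successors {s, t, v, y, z}; <>(~q & ~p) there: s:F, t:T, v:T, y:T, z:T. ✗
y: successors {s, t, u, v, w}; <>(~q & ~p) there: s:F, t:T, u:F, v:T, w:T. ✗
z: successors {t, u, v, w, x, y, z}; <>(~q & ~p) there: t:T, u:F, v:T, w:T, x:T, y:T, z:T. ✗
That's 1 of 8 worlds, so 1/8.

1/8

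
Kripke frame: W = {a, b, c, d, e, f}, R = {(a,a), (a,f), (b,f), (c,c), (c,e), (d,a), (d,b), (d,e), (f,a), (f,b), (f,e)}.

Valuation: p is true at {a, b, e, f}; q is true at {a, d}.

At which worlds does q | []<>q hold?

{a, b, d, e}

a: q is T, []<>q is T. ✓
b: q is F, []<>q is T. ✓
c: q is F, []<>q is F. ✗
d: q is T, []<>q is F. ✓
e: q is F, []<>q is T. ✓
f: q is F, []<>q is F. ✗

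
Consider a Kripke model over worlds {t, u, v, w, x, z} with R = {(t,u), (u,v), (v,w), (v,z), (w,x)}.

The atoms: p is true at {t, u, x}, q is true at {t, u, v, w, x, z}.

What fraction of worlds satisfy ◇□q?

t: successors {u}; □q there: u:T. ✓
u: successors {v}; □q there: v:T. ✓
v: successors {w, z}; □q there: w:T, z:T. ✓
w: successors {x}; □q there: x:T. ✓
x: no successors, so ◇□q fails. ✗
z: no successors, so ◇□q fails. ✗
That's 4 of 6 worlds, so 4/6 = 2/3.

2/3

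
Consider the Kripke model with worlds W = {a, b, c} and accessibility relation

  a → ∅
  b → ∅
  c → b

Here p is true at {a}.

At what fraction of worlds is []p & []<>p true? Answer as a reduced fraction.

2/3

a: []p is T, []<>p is T. ✓
b: []p is T, []<>p is T. ✓
c: []p is F, []<>p is F. ✗
That's 2 of 3 worlds, so 2/3.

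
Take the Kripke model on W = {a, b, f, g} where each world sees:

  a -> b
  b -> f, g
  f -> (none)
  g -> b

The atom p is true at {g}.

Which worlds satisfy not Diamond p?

{a, f, g}

a: Diamond p is F. ✓
b: Diamond p is T. ✗
f: Diamond p is F. ✓
g: Diamond p is F. ✓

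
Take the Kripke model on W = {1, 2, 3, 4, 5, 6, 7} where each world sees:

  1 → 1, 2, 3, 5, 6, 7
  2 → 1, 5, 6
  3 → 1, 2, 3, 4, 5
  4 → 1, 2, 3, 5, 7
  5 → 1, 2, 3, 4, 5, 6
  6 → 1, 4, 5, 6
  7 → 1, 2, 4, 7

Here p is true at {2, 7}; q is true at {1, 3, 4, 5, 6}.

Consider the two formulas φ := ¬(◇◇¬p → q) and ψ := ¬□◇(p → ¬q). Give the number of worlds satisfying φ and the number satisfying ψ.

2 and 0

For ¬(◇◇¬p → q):
1: ◇◇¬p → q is T. ✗
2: ◇◇¬p → q is F. ✓
3: ◇◇¬p → q is T. ✗
4: ◇◇¬p → q is T. ✗
5: ◇◇¬p → q is T. ✗
6: ◇◇¬p → q is T. ✗
7: ◇◇¬p → q is F. ✓
— 2 worlds.
For ¬□◇(p → ¬q):
1: □◇(p → ¬q) is T. ✗
2: □◇(p → ¬q) is T. ✗
3: □◇(p → ¬q) is T. ✗
4: □◇(p → ¬q) is T. ✗
5: □◇(p → ¬q) is T. ✗
6: □◇(p → ¬q) is T. ✗
7: □◇(p → ¬q) is T. ✗
— 0 worlds.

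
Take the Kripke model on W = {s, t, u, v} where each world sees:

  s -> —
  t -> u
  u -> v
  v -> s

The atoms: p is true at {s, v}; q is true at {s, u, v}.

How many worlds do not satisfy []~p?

2

s: no successors, so []~p holds vacuously. ✓
t: successors {u}; ~p there: u:T. ✓
u: successors {v}; ~p there: v:F. ✗
v: successors {s}; ~p there: s:F. ✗
Satisfying worlds: {s, t}.
So []~p fails at the other 2 worlds.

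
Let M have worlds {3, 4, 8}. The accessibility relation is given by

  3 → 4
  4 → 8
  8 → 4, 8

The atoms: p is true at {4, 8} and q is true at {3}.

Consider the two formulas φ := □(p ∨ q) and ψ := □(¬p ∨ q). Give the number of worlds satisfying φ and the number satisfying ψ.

3 and 0

For □(p ∨ q):
3: successors {4}; p ∨ q there: 4:T. ✓
4: successors {8}; p ∨ q there: 8:T. ✓
8: successors {4, 8}; p ∨ q there: 4:T, 8:T. ✓
— 3 worlds.
For □(¬p ∨ q):
3: successors {4}; ¬p ∨ q there: 4:F. ✗
4: successors {8}; ¬p ∨ q there: 8:F. ✗
8: successors {4, 8}; ¬p ∨ q there: 4:F, 8:F. ✗
— 0 worlds.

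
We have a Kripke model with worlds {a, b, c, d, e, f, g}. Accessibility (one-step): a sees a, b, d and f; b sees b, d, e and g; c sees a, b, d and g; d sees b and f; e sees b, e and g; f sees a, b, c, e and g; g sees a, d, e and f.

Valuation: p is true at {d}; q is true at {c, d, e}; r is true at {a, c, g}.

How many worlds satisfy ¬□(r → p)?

a: □(r → p) is F. ✓
b: □(r → p) is F. ✓
c: □(r → p) is F. ✓
d: □(r → p) is T. ✗
e: □(r → p) is F. ✓
f: □(r → p) is F. ✓
g: □(r → p) is F. ✓
Satisfying worlds: {a, b, c, e, f, g}.

6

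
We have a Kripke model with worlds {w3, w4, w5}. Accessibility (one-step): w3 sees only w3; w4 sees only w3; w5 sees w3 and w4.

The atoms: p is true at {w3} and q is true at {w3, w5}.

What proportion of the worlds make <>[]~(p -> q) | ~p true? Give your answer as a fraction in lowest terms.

2/3

w3: <>[]~(p -> q) is F, ~p is F. ✗
w4: <>[]~(p -> q) is F, ~p is T. ✓
w5: <>[]~(p -> q) is F, ~p is T. ✓
That's 2 of 3 worlds, so 2/3.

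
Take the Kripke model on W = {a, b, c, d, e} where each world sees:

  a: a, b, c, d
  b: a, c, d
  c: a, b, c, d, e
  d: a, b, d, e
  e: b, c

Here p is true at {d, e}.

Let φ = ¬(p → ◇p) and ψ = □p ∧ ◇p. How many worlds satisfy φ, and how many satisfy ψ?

1 and 0

For ¬(p → ◇p):
a: p → ◇p is T. ✗
b: p → ◇p is T. ✗
c: p → ◇p is T. ✗
d: p → ◇p is T. ✗
e: p → ◇p is F. ✓
— 1 world.
For □p ∧ ◇p:
a: □p is F, ◇p is T. ✗
b: □p is F, ◇p is T. ✗
c: □p is F, ◇p is T. ✗
d: □p is F, ◇p is T. ✗
e: □p is F, ◇p is F. ✗
— 0 worlds.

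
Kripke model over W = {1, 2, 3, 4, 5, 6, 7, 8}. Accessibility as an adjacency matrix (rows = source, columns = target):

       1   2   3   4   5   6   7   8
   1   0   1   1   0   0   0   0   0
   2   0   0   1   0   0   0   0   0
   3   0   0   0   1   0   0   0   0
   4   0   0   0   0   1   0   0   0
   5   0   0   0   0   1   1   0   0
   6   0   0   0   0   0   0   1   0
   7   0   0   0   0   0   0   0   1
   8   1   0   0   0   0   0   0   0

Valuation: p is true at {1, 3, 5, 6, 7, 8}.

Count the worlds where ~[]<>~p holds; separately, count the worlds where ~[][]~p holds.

6 and 7

For ~[]<>~p:
1: []<>~p is F. ✓
2: []<>~p is T. ✗
3: []<>~p is F. ✓
4: []<>~p is F. ✓
5: []<>~p is F. ✓
6: []<>~p is F. ✓
7: []<>~p is F. ✓
8: []<>~p is T. ✗
— 6 worlds.
For ~[][]~p:
1: [][]~p is F. ✓
2: [][]~p is T. ✗
3: [][]~p is F. ✓
4: [][]~p is F. ✓
5: [][]~p is F. ✓
6: [][]~p is F. ✓
7: [][]~p is F. ✓
8: [][]~p is F. ✓
— 7 worlds.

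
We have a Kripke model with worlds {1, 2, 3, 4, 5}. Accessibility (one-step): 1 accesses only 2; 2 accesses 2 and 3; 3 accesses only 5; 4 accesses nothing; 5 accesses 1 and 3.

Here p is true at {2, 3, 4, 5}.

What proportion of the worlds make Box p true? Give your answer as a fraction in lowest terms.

4/5

1: successors {2}; p there: 2:T. ✓
2: successors {2, 3}; p there: 2:T, 3:T. ✓
3: successors {5}; p there: 5:T. ✓
4: no successors, so Box p holds vacuously. ✓
5: successors {1, 3}; p there: 1:F, 3:T. ✗
That's 4 of 5 worlds, so 4/5.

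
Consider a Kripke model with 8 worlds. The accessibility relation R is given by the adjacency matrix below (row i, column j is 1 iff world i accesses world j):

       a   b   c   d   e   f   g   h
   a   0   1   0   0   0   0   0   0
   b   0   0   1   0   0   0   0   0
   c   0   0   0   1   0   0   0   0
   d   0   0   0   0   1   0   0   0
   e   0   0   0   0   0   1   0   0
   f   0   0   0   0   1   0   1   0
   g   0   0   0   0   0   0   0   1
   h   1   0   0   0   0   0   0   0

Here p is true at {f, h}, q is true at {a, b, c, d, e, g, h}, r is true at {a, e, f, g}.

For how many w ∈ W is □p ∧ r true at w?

2

a: □p is F, r is T. ✗
b: □p is F, r is F. ✗
c: □p is F, r is F. ✗
d: □p is F, r is F. ✗
e: □p is T, r is T. ✓
f: □p is F, r is T. ✗
g: □p is T, r is T. ✓
h: □p is F, r is F. ✗
Satisfying worlds: {e, g}.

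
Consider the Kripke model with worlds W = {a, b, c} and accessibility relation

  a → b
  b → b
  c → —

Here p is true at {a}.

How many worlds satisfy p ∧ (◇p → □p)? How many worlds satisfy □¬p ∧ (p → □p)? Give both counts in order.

For p ∧ (◇p → □p):
a: p is T, ◇p → □p is T. ✓
b: p is F, ◇p → □p is T. ✗
c: p is F, ◇p → □p is T. ✗
— 1 world.
For □¬p ∧ (p → □p):
a: □¬p is T, p → □p is F. ✗
b: □¬p is T, p → □p is T. ✓
c: □¬p is T, p → □p is T. ✓
— 2 worlds.

1 and 2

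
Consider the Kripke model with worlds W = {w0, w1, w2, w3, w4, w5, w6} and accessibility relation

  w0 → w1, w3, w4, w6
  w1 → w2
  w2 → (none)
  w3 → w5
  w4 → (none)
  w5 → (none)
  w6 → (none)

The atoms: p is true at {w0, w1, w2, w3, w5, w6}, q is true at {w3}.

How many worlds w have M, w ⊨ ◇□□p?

w0: successors {w1, w3, w4, w6}; □□p there: w1:T, w3:T, w4:T, w6:T. ✓
w1: successors {w2}; □□p there: w2:T. ✓
w2: no successors, so ◇□□p fails. ✗
w3: successors {w5}; □□p there: w5:T. ✓
w4: no successors, so ◇□□p fails. ✗
w5: no successors, so ◇□□p fails. ✗
w6: no successors, so ◇□□p fails. ✗
Satisfying worlds: {w0, w1, w3}.

3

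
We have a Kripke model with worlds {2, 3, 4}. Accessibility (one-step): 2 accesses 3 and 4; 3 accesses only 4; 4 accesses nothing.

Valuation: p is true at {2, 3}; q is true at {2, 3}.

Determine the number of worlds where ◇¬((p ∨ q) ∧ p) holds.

2: successors {3, 4}; ¬((p ∨ q) ∧ p) there: 3:F, 4:T. ✓
3: successors {4}; ¬((p ∨ q) ∧ p) there: 4:T. ✓
4: no successors, so ◇¬((p ∨ q) ∧ p) fails. ✗
Satisfying worlds: {2, 3}.

2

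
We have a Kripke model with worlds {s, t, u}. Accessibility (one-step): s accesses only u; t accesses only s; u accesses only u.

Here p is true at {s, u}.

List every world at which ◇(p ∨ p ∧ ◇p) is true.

{s, t, u}

s: successors {u}; p ∨ p ∧ ◇p there: u:T. ✓
t: successors {s}; p ∨ p ∧ ◇p there: s:T. ✓
u: successors {u}; p ∨ p ∧ ◇p there: u:T. ✓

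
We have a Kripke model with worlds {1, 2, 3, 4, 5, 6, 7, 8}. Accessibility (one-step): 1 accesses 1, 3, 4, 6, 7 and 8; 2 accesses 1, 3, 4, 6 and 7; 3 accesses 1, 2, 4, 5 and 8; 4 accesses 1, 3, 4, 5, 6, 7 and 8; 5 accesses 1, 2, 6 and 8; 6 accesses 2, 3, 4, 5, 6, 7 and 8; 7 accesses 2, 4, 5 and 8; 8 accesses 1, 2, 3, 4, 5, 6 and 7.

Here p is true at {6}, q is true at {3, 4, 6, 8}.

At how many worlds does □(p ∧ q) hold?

0

1: successors {1, 3, 4, 6, 7, 8}; p ∧ q there: 1:F, 3:F, 4:F, 6:T, 7:F, 8:F. ✗
2: successors {1, 3, 4, 6, 7}; p ∧ q there: 1:F, 3:F, 4:F, 6:T, 7:F. ✗
3: successors {1, 2, 4, 5, 8}; p ∧ q there: 1:F, 2:F, 4:F, 5:F, 8:F. ✗
4: successors {1, 3, 4, 5, 6, 7, 8}; p ∧ q there: 1:F, 3:F, 4:F, 5:F, 6:T, 7:F, 8:F. ✗
5: successors {1, 2, 6, 8}; p ∧ q there: 1:F, 2:F, 6:T, 8:F. ✗
6: successors {2, 3, 4, 5, 6, 7, 8}; p ∧ q there: 2:F, 3:F, 4:F, 5:F, 6:T, 7:F, 8:F. ✗
7: successors {2, 4, 5, 8}; p ∧ q there: 2:F, 4:F, 5:F, 8:F. ✗
8: successors {1, 2, 3, 4, 5, 6, 7}; p ∧ q there: 1:F, 2:F, 3:F, 4:F, 5:F, 6:T, 7:F. ✗
Satisfying worlds: ∅.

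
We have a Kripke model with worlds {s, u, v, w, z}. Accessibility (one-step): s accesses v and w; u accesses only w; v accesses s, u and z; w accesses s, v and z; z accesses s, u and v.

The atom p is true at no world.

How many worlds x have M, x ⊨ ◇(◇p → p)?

5

s: successors {v, w}; ◇p → p there: v:T, w:T. ✓
u: successors {w}; ◇p → p there: w:T. ✓
v: successors {s, u, z}; ◇p → p there: s:T, u:T, z:T. ✓
w: successors {s, v, z}; ◇p → p there: s:T, v:T, z:T. ✓
z: successors {s, u, v}; ◇p → p there: s:T, u:T, v:T. ✓
Satisfying worlds: {s, u, v, w, z}.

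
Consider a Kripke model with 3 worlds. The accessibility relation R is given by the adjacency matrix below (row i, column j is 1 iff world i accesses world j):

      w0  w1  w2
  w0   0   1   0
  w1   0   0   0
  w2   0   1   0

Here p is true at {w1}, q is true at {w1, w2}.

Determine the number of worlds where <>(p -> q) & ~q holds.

1

w0: <>(p -> q) is T, ~q is T. ✓
w1: <>(p -> q) is F, ~q is F. ✗
w2: <>(p -> q) is T, ~q is F. ✗
Satisfying worlds: {w0}.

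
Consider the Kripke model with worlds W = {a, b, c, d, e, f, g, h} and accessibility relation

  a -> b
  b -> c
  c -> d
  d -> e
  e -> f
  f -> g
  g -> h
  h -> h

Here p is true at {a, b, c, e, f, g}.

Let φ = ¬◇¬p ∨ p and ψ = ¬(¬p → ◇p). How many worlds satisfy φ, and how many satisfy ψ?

7 and 1

For ¬◇¬p ∨ p:
a: ¬◇¬p is T, p is T. ✓
b: ¬◇¬p is T, p is T. ✓
c: ¬◇¬p is F, p is T. ✓
d: ¬◇¬p is T, p is F. ✓
e: ¬◇¬p is T, p is T. ✓
f: ¬◇¬p is T, p is T. ✓
g: ¬◇¬p is F, p is T. ✓
h: ¬◇¬p is F, p is F. ✗
— 7 worlds.
For ¬(¬p → ◇p):
a: ¬p → ◇p is T. ✗
b: ¬p → ◇p is T. ✗
c: ¬p → ◇p is T. ✗
d: ¬p → ◇p is T. ✗
e: ¬p → ◇p is T. ✗
f: ¬p → ◇p is T. ✗
g: ¬p → ◇p is T. ✗
h: ¬p → ◇p is F. ✓
— 1 world.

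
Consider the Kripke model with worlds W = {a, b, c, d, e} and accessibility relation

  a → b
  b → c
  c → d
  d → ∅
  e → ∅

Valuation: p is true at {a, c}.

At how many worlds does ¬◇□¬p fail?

2

a: ◇□¬p is F. ✓
b: ◇□¬p is T. ✗
c: ◇□¬p is T. ✗
d: ◇□¬p is F. ✓
e: ◇□¬p is F. ✓
Satisfying worlds: {a, d, e}.
So ¬◇□¬p fails at the other 2 worlds.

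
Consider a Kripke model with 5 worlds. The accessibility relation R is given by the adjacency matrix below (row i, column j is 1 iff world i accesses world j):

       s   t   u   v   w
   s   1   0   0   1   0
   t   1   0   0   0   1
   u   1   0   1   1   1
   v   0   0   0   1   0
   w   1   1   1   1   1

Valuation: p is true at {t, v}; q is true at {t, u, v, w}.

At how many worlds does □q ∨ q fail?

s: □q is F, q is F. ✗
t: □q is F, q is T. ✓
u: □q is F, q is T. ✓
v: □q is T, q is T. ✓
w: □q is F, q is T. ✓
Satisfying worlds: {t, u, v, w}.
So □q ∨ q fails at the other 1 world.

1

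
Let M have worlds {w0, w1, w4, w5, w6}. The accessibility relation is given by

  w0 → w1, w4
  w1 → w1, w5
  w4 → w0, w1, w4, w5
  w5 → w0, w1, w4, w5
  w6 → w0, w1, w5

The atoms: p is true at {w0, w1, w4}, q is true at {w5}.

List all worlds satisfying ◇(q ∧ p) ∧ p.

∅

w0: ◇(q ∧ p) is F, p is T. ✗
w1: ◇(q ∧ p) is F, p is T. ✗
w4: ◇(q ∧ p) is F, p is T. ✗
w5: ◇(q ∧ p) is F, p is F. ✗
w6: ◇(q ∧ p) is F, p is F. ✗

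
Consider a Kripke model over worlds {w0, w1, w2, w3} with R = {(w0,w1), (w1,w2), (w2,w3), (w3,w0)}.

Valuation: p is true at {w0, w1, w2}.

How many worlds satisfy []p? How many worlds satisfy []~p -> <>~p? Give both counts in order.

3 and 4

For []p:
w0: successors {w1}; p there: w1:T. ✓
w1: successors {w2}; p there: w2:T. ✓
w2: successors {w3}; p there: w3:F. ✗
w3: successors {w0}; p there: w0:T. ✓
— 3 worlds.
For []~p -> <>~p:
w0: []~p is F, <>~p is F. ✓
w1: []~p is F, <>~p is F. ✓
w2: []~p is T, <>~p is T. ✓
w3: []~p is F, <>~p is F. ✓
— 4 worlds.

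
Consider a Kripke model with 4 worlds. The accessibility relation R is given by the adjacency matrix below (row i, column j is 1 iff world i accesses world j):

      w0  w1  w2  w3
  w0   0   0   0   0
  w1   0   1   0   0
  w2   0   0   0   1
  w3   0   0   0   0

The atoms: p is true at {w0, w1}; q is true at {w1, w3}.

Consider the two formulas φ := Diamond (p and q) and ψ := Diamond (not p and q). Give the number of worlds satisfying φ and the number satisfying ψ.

For Diamond (p and q):
w0: no successors, so Diamond (p and q) fails. ✗
w1: successors {w1}; p and q there: w1:T. ✓
w2: successors {w3}; p and q there: w3:F. ✗
w3: no successors, so Diamond (p and q) fails. ✗
— 1 world.
For Diamond (not p and q):
w0: no successors, so Diamond (not p and q) fails. ✗
w1: successors {w1}; not p and q there: w1:F. ✗
w2: successors {w3}; not p and q there: w3:T. ✓
w3: no successors, so Diamond (not p and q) fails. ✗
— 1 world.

1 and 1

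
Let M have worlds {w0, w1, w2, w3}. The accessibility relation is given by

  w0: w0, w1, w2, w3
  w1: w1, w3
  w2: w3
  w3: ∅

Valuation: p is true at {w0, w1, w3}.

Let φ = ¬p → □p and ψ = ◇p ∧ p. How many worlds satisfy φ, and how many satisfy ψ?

4 and 2

For ¬p → □p:
w0: ¬p is F, □p is F. ✓
w1: ¬p is F, □p is T. ✓
w2: ¬p is T, □p is T. ✓
w3: ¬p is F, □p is T. ✓
— 4 worlds.
For ◇p ∧ p:
w0: ◇p is T, p is T. ✓
w1: ◇p is T, p is T. ✓
w2: ◇p is T, p is F. ✗
w3: ◇p is F, p is T. ✗
— 2 worlds.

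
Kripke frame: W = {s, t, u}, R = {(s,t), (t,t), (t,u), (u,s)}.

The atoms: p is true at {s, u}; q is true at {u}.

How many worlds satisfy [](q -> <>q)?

2

s: successors {t}; q -> <>q there: t:T. ✓
t: successors {t, u}; q -> <>q there: t:T, u:F. ✗
u: successors {s}; q -> <>q there: s:T. ✓
Satisfying worlds: {s, u}.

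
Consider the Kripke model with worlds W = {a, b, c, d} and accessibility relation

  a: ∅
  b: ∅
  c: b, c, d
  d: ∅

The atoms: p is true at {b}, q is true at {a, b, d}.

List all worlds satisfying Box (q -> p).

{a, b, d}

a: no successors, so Box (q -> p) holds vacuously. ✓
b: no successors, so Box (q -> p) holds vacuously. ✓
c: successors {b, c, d}; q -> p there: b:T, c:T, d:F. ✗
d: no successors, so Box (q -> p) holds vacuously. ✓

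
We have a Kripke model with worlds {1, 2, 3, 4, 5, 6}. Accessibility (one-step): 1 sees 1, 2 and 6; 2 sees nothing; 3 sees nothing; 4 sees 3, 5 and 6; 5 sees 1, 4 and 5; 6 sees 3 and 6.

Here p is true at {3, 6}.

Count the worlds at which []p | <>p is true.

1: []p is F, <>p is T. ✓
2: []p is T, <>p is F. ✓
3: []p is T, <>p is F. ✓
4: []p is F, <>p is T. ✓
5: []p is F, <>p is F. ✗
6: []p is T, <>p is T. ✓
Satisfying worlds: {1, 2, 3, 4, 6}.

5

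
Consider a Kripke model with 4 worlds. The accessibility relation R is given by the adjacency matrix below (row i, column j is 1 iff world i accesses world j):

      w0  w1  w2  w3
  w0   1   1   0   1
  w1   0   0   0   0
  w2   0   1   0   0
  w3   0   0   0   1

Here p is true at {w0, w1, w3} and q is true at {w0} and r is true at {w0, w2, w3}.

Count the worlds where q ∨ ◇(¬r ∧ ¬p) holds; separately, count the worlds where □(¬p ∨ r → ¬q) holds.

1 and 3

For q ∨ ◇(¬r ∧ ¬p):
w0: q is T, ◇(¬r ∧ ¬p) is F. ✓
w1: q is F, ◇(¬r ∧ ¬p) is F. ✗
w2: q is F, ◇(¬r ∧ ¬p) is F. ✗
w3: q is F, ◇(¬r ∧ ¬p) is F. ✗
— 1 world.
For □(¬p ∨ r → ¬q):
w0: successors {w0, w1, w3}; ¬p ∨ r → ¬q there: w0:F, w1:T, w3:T. ✗
w1: no successors, so □(¬p ∨ r → ¬q) holds vacuously. ✓
w2: successors {w1}; ¬p ∨ r → ¬q there: w1:T. ✓
w3: successors {w3}; ¬p ∨ r → ¬q there: w3:T. ✓
— 3 worlds.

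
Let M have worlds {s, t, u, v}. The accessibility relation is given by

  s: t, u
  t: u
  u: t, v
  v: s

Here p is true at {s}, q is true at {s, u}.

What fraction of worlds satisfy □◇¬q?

s: successors {t, u}; ◇¬q there: t:F, u:T. ✗
t: successors {u}; ◇¬q there: u:T. ✓
u: successors {t, v}; ◇¬q there: t:F, v:F. ✗
v: successors {s}; ◇¬q there: s:T. ✓
That's 2 of 4 worlds, so 2/4 = 1/2.

1/2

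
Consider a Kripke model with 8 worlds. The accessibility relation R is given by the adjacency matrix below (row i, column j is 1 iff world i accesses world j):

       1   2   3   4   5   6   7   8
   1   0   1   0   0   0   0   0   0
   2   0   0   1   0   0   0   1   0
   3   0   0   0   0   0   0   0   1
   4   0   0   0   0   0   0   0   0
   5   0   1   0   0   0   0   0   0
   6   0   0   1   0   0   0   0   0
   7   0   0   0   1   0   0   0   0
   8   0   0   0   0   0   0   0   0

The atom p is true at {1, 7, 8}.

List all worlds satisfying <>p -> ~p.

1: <>p is F, ~p is F. ✓
2: <>p is T, ~p is T. ✓
3: <>p is T, ~p is T. ✓
4: <>p is F, ~p is T. ✓
5: <>p is F, ~p is T. ✓
6: <>p is F, ~p is T. ✓
7: <>p is F, ~p is F. ✓
8: <>p is F, ~p is F. ✓

{1, 2, 3, 4, 5, 6, 7, 8}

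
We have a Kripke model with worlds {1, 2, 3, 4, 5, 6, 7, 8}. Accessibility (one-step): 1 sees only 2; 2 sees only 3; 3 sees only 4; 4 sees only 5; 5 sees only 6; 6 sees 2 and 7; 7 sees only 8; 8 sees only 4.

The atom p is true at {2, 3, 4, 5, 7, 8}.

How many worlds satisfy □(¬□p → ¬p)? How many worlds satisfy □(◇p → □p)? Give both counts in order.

7 and 8

For □(¬□p → ¬p):
1: successors {2}; ¬□p → ¬p there: 2:T. ✓
2: successors {3}; ¬□p → ¬p there: 3:T. ✓
3: successors {4}; ¬□p → ¬p there: 4:T. ✓
4: successors {5}; ¬□p → ¬p there: 5:F. ✗
5: successors {6}; ¬□p → ¬p there: 6:T. ✓
6: successors {2, 7}; ¬□p → ¬p there: 2:T, 7:T. ✓
7: successors {8}; ¬□p → ¬p there: 8:T. ✓
8: successors {4}; ¬□p → ¬p there: 4:T. ✓
— 7 worlds.
For □(◇p → □p):
1: successors {2}; ◇p → □p there: 2:T. ✓
2: successors {3}; ◇p → □p there: 3:T. ✓
3: successors {4}; ◇p → □p there: 4:T. ✓
4: successors {5}; ◇p → □p there: 5:T. ✓
5: successors {6}; ◇p → □p there: 6:T. ✓
6: successors {2, 7}; ◇p → □p there: 2:T, 7:T. ✓
7: successors {8}; ◇p → □p there: 8:T. ✓
8: successors {4}; ◇p → □p there: 4:T. ✓
— 8 worlds.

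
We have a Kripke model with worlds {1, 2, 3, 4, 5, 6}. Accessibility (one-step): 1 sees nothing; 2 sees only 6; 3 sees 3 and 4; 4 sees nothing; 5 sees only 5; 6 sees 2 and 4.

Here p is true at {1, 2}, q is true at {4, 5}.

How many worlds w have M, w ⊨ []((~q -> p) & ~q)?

1: no successors, so []((~q -> p) & ~q) holds vacuously. ✓
2: successors {6}; (~q -> p) & ~q there: 6:F. ✗
3: successors {3, 4}; (~q -> p) & ~q there: 3:F, 4:F. ✗
4: no successors, so []((~q -> p) & ~q) holds vacuously. ✓
5: successors {5}; (~q -> p) & ~q there: 5:F. ✗
6: successors {2, 4}; (~q -> p) & ~q there: 2:T, 4:F. ✗
Satisfying worlds: {1, 4}.

2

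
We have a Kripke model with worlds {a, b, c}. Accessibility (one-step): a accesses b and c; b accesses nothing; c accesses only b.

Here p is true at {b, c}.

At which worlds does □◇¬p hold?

{b}

a: successors {b, c}; ◇¬p there: b:F, c:F. ✗
b: no successors, so □◇¬p holds vacuously. ✓
c: successors {b}; ◇¬p there: b:F. ✗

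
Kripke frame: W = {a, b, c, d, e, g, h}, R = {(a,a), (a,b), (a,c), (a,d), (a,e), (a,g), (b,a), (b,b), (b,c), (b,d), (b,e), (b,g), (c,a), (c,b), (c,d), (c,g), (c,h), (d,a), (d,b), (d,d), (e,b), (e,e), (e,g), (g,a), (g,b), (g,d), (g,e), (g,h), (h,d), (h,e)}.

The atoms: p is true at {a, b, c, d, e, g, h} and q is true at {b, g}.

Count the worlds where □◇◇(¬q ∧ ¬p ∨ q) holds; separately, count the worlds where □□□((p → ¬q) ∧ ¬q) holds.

7 and 0

For □◇◇(¬q ∧ ¬p ∨ q):
a: successors {a, b, c, d, e, g}; ◇◇(¬q ∧ ¬p ∨ q) there: a:T, b:T, c:T, d:T, e:T, g:T. ✓
b: successors {a, b, c, d, e, g}; ◇◇(¬q ∧ ¬p ∨ q) there: a:T, b:T, c:T, d:T, e:T, g:T. ✓
c: successors {a, b, d, g, h}; ◇◇(¬q ∧ ¬p ∨ q) there: a:T, b:T, d:T, g:T, h:T. ✓
d: successors {a, b, d}; ◇◇(¬q ∧ ¬p ∨ q) there: a:T, b:T, d:T. ✓
e: successors {b, e, g}; ◇◇(¬q ∧ ¬p ∨ q) there: b:T, e:T, g:T. ✓
g: successors {a, b, d, e, h}; ◇◇(¬q ∧ ¬p ∨ q) there: a:T, b:T, d:T, e:T, h:T. ✓
h: successors {d, e}; ◇◇(¬q ∧ ¬p ∨ q) there: d:T, e:T. ✓
— 7 worlds.
For □□□((p → ¬q) ∧ ¬q):
a: successors {a, b, c, d, e, g}; □□((p → ¬q) ∧ ¬q) there: a:F, b:F, c:F, d:F, e:F, g:F. ✗
b: successors {a, b, c, d, e, g}; □□((p → ¬q) ∧ ¬q) there: a:F, b:F, c:F, d:F, e:F, g:F. ✗
c: successors {a, b, d, g, h}; □□((p → ¬q) ∧ ¬q) there: a:F, b:F, d:F, g:F, h:F. ✗
d: successors {a, b, d}; □□((p → ¬q) ∧ ¬q) there: a:F, b:F, d:F. ✗
e: successors {b, e, g}; □□((p → ¬q) ∧ ¬q) there: b:F, e:F, g:F. ✗
g: successors {a, b, d, e, h}; □□((p → ¬q) ∧ ¬q) there: a:F, b:F, d:F, e:F, h:F. ✗
h: successors {d, e}; □□((p → ¬q) ∧ ¬q) there: d:F, e:F. ✗
— 0 worlds.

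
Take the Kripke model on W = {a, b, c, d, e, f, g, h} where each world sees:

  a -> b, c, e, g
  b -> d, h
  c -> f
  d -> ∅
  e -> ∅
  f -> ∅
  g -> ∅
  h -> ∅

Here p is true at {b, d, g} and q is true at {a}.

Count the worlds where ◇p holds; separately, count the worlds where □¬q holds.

For ◇p:
a: successors {b, c, e, g}; p there: b:T, c:F, e:F, g:T. ✓
b: successors {d, h}; p there: d:T, h:F. ✓
c: successors {f}; p there: f:F. ✗
d: no successors, so ◇p fails. ✗
e: no successors, so ◇p fails. ✗
f: no successors, so ◇p fails. ✗
g: no successors, so ◇p fails. ✗
h: no successors, so ◇p fails. ✗
— 2 worlds.
For □¬q:
a: successors {b, c, e, g}; ¬q there: b:T, c:T, e:T, g:T. ✓
b: successors {d, h}; ¬q there: d:T, h:T. ✓
c: successors {f}; ¬q there: f:T. ✓
d: no successors, so □¬q holds vacuously. ✓
e: no successors, so □¬q holds vacuously. ✓
f: no successors, so □¬q holds vacuously. ✓
g: no successors, so □¬q holds vacuously. ✓
h: no successors, so □¬q holds vacuously. ✓
— 8 worlds.

2 and 8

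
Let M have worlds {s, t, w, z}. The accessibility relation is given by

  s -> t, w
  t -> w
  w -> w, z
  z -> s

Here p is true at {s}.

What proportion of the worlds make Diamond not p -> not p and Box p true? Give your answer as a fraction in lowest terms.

s: Diamond not p is T, not p and Box p is F. ✗
t: Diamond not p is T, not p and Box p is F. ✗
w: Diamond not p is T, not p and Box p is F. ✗
z: Diamond not p is F, not p and Box p is T. ✓
That's 1 of 4 worlds, so 1/4.

1/4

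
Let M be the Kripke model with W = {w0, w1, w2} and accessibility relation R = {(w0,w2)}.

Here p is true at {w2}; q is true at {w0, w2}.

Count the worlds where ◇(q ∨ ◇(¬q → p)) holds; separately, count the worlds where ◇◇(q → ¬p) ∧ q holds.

For ◇(q ∨ ◇(¬q → p)):
w0: successors {w2}; q ∨ ◇(¬q → p) there: w2:T. ✓
w1: no successors, so ◇(q ∨ ◇(¬q → p)) fails. ✗
w2: no successors, so ◇(q ∨ ◇(¬q → p)) fails. ✗
— 1 world.
For ◇◇(q → ¬p) ∧ q:
w0: ◇◇(q → ¬p) is F, q is T. ✗
w1: ◇◇(q → ¬p) is F, q is F. ✗
w2: ◇◇(q → ¬p) is F, q is T. ✗
— 0 worlds.

1 and 0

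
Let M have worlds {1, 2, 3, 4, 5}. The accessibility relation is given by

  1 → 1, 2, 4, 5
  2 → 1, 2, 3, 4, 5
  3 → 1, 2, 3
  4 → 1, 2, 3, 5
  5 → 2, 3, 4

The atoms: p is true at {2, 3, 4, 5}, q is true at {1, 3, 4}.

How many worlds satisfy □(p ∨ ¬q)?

1: successors {1, 2, 4, 5}; p ∨ ¬q there: 1:F, 2:T, 4:T, 5:T. ✗
2: successors {1, 2, 3, 4, 5}; p ∨ ¬q there: 1:F, 2:T, 3:T, 4:T, 5:T. ✗
3: successors {1, 2, 3}; p ∨ ¬q there: 1:F, 2:T, 3:T. ✗
4: successors {1, 2, 3, 5}; p ∨ ¬q there: 1:F, 2:T, 3:T, 5:T. ✗
5: successors {2, 3, 4}; p ∨ ¬q there: 2:T, 3:T, 4:T. ✓
Satisfying worlds: {5}.

1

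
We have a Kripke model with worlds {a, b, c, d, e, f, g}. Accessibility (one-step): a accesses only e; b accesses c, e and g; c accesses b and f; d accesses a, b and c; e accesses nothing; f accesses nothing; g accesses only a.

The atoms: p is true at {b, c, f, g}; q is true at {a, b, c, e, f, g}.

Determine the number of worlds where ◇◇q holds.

a: successors {e}; ◇q there: e:F. ✗
b: successors {c, e, g}; ◇q there: c:T, e:F, g:T. ✓
c: successors {b, f}; ◇q there: b:T, f:F. ✓
d: successors {a, b, c}; ◇q there: a:T, b:T, c:T. ✓
e: no successors, so ◇◇q fails. ✗
f: no successors, so ◇◇q fails. ✗
g: successors {a}; ◇q there: a:T. ✓
Satisfying worlds: {b, c, d, g}.

4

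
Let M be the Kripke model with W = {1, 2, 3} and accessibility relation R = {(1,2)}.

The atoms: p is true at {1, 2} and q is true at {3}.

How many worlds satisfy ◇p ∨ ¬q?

2

1: ◇p is T, ¬q is T. ✓
2: ◇p is F, ¬q is T. ✓
3: ◇p is F, ¬q is F. ✗
Satisfying worlds: {1, 2}.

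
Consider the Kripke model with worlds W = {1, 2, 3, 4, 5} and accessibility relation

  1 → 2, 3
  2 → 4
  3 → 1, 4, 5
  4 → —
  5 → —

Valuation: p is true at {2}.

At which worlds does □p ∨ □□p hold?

1: □p is F, □□p is F. ✗
2: □p is F, □□p is T. ✓
3: □p is F, □□p is F. ✗
4: □p is T, □□p is T. ✓
5: □p is T, □□p is T. ✓

{2, 4, 5}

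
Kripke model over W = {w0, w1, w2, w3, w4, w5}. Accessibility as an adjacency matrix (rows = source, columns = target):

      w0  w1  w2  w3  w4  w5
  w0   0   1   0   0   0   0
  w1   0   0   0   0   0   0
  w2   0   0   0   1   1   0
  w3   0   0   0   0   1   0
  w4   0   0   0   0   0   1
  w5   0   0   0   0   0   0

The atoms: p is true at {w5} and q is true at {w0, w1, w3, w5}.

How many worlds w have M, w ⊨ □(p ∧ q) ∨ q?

5

w0: □(p ∧ q) is F, q is T. ✓
w1: □(p ∧ q) is T, q is T. ✓
w2: □(p ∧ q) is F, q is F. ✗
w3: □(p ∧ q) is F, q is T. ✓
w4: □(p ∧ q) is T, q is F. ✓
w5: □(p ∧ q) is T, q is T. ✓
Satisfying worlds: {w0, w1, w3, w4, w5}.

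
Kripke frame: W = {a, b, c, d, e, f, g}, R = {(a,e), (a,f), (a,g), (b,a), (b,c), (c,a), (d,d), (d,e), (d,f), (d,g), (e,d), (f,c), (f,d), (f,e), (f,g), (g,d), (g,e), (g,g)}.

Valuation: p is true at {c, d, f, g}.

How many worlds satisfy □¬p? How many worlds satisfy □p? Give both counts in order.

1 and 1

For □¬p:
a: successors {e, f, g}; ¬p there: e:T, f:F, g:F. ✗
b: successors {a, c}; ¬p there: a:T, c:F. ✗
c: successors {a}; ¬p there: a:T. ✓
d: successors {d, e, f, g}; ¬p there: d:F, e:T, f:F, g:F. ✗
e: successors {d}; ¬p there: d:F. ✗
f: successors {c, d, e, g}; ¬p there: c:F, d:F, e:T, g:F. ✗
g: successors {d, e, g}; ¬p there: d:F, e:T, g:F. ✗
— 1 world.
For □p:
a: successors {e, f, g}; p there: e:F, f:T, g:T. ✗
b: successors {a, c}; p there: a:F, c:T. ✗
c: successors {a}; p there: a:F. ✗
d: successors {d, e, f, g}; p there: d:T, e:F, f:T, g:T. ✗
e: successors {d}; p there: d:T. ✓
f: successors {c, d, e, g}; p there: c:T, d:T, e:F, g:T. ✗
g: successors {d, e, g}; p there: d:T, e:F, g:T. ✗
— 1 world.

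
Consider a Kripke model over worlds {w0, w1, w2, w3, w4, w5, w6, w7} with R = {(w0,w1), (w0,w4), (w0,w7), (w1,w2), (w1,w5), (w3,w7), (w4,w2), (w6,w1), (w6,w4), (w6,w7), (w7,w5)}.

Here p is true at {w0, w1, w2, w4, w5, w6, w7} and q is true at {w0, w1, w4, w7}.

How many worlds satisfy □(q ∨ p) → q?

w0: □(q ∨ p) is T, q is T. ✓
w1: □(q ∨ p) is T, q is T. ✓
w2: □(q ∨ p) is T, q is F. ✗
w3: □(q ∨ p) is T, q is F. ✗
w4: □(q ∨ p) is T, q is T. ✓
w5: □(q ∨ p) is T, q is F. ✗
w6: □(q ∨ p) is T, q is F. ✗
w7: □(q ∨ p) is T, q is T. ✓
Satisfying worlds: {w0, w1, w4, w7}.

4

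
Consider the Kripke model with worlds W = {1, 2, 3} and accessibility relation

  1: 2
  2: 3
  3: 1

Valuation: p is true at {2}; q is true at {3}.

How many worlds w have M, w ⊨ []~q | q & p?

2

1: []~q is T, q & p is F. ✓
2: []~q is F, q & p is F. ✗
3: []~q is T, q & p is F. ✓
Satisfying worlds: {1, 3}.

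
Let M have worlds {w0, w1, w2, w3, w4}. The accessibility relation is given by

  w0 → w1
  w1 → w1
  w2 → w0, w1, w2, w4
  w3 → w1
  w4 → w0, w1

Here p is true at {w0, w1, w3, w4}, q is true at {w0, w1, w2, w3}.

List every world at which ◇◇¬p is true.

w0: successors {w1}; ◇¬p there: w1:F. ✗
w1: successors {w1}; ◇¬p there: w1:F. ✗
w2: successors {w0, w1, w2, w4}; ◇¬p there: w0:F, w1:F, w2:T, w4:F. ✓
w3: successors {w1}; ◇¬p there: w1:F. ✗
w4: successors {w0, w1}; ◇¬p there: w0:F, w1:F. ✗

{w2}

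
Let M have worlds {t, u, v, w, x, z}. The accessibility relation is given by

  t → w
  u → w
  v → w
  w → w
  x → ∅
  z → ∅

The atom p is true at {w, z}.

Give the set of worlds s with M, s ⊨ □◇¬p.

{x, z}

t: successors {w}; ◇¬p there: w:F. ✗
u: successors {w}; ◇¬p there: w:F. ✗
v: successors {w}; ◇¬p there: w:F. ✗
w: successors {w}; ◇¬p there: w:F. ✗
x: no successors, so □◇¬p holds vacuously. ✓
z: no successors, so □◇¬p holds vacuously. ✓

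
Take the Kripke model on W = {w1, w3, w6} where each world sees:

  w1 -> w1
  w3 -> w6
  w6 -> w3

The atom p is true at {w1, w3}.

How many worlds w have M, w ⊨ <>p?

w1: successors {w1}; p there: w1:T. ✓
w3: successors {w6}; p there: w6:F. ✗
w6: successors {w3}; p there: w3:T. ✓
Satisfying worlds: {w1, w6}.

2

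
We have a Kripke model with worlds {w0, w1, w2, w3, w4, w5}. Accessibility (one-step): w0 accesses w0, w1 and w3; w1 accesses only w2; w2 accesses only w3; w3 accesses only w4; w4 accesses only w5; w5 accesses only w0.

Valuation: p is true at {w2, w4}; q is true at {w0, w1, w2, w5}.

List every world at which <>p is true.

w0: successors {w0, w1, w3}; p there: w0:F, w1:F, w3:F. ✗
w1: successors {w2}; p there: w2:T. ✓
w2: successors {w3}; p there: w3:F. ✗
w3: successors {w4}; p there: w4:T. ✓
w4: successors {w5}; p there: w5:F. ✗
w5: successors {w0}; p there: w0:F. ✗

{w1, w3}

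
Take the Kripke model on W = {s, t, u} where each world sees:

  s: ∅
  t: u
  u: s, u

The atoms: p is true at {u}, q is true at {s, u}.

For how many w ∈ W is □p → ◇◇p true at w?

s: □p is T, ◇◇p is F. ✗
t: □p is T, ◇◇p is T. ✓
u: □p is F, ◇◇p is T. ✓
Satisfying worlds: {t, u}.

2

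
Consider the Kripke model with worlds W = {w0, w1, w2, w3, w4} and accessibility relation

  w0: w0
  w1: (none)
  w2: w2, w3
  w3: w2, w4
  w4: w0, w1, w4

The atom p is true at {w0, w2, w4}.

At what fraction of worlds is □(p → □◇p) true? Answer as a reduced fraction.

3/5

w0: successors {w0}; p → □◇p there: w0:T. ✓
w1: no successors, so □(p → □◇p) holds vacuously. ✓
w2: successors {w2, w3}; p → □◇p there: w2:T, w3:T. ✓
w3: successors {w2, w4}; p → □◇p there: w2:T, w4:F. ✗
w4: successors {w0, w1, w4}; p → □◇p there: w0:T, w1:T, w4:F. ✗
That's 3 of 5 worlds, so 3/5.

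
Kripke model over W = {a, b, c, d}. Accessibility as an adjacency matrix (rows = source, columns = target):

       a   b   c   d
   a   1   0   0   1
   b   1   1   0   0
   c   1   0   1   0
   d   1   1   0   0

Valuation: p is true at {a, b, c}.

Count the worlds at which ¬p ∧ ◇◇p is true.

a: ¬p is F, ◇◇p is T. ✗
b: ¬p is F, ◇◇p is T. ✗
c: ¬p is F, ◇◇p is T. ✗
d: ¬p is T, ◇◇p is T. ✓
Satisfying worlds: {d}.

1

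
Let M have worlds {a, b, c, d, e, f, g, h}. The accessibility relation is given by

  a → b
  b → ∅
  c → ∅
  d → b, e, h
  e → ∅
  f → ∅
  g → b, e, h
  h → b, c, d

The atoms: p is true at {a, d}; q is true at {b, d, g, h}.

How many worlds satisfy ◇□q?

4

a: successors {b}; □q there: b:T. ✓
b: no successors, so ◇□q fails. ✗
c: no successors, so ◇□q fails. ✗
d: successors {b, e, h}; □q there: b:T, e:T, h:F. ✓
e: no successors, so ◇□q fails. ✗
f: no successors, so ◇□q fails. ✗
g: successors {b, e, h}; □q there: b:T, e:T, h:F. ✓
h: successors {b, c, d}; □q there: b:T, c:T, d:F. ✓
Satisfying worlds: {a, d, g, h}.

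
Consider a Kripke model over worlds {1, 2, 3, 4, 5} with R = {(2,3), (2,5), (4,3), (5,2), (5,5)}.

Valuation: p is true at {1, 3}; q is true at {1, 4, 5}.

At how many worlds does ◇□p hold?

2

1: no successors, so ◇□p fails. ✗
2: successors {3, 5}; □p there: 3:T, 5:F. ✓
3: no successors, so ◇□p fails. ✗
4: successors {3}; □p there: 3:T. ✓
5: successors {2, 5}; □p there: 2:F, 5:F. ✗
Satisfying worlds: {2, 4}.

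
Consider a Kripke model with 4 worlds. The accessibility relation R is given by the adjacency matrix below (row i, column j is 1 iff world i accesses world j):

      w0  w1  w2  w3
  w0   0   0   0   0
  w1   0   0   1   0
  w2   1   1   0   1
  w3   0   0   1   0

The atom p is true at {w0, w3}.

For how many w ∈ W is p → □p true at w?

3

w0: p is T, □p is T. ✓
w1: p is F, □p is F. ✓
w2: p is F, □p is F. ✓
w3: p is T, □p is F. ✗
Satisfying worlds: {w0, w1, w2}.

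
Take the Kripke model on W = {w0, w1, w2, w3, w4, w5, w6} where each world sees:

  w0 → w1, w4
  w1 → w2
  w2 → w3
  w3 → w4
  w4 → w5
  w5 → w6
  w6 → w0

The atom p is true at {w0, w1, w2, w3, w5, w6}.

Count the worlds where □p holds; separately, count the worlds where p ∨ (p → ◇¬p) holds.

For □p:
w0: successors {w1, w4}; p there: w1:T, w4:F. ✗
w1: successors {w2}; p there: w2:T. ✓
w2: successors {w3}; p there: w3:T. ✓
w3: successors {w4}; p there: w4:F. ✗
w4: successors {w5}; p there: w5:T. ✓
w5: successors {w6}; p there: w6:T. ✓
w6: successors {w0}; p there: w0:T. ✓
— 5 worlds.
For p ∨ (p → ◇¬p):
w0: p is T, p → ◇¬p is T. ✓
w1: p is T, p → ◇¬p is F. ✓
w2: p is T, p → ◇¬p is F. ✓
w3: p is T, p → ◇¬p is T. ✓
w4: p is F, p → ◇¬p is T. ✓
w5: p is T, p → ◇¬p is F. ✓
w6: p is T, p → ◇¬p is F. ✓
— 7 worlds.

5 and 7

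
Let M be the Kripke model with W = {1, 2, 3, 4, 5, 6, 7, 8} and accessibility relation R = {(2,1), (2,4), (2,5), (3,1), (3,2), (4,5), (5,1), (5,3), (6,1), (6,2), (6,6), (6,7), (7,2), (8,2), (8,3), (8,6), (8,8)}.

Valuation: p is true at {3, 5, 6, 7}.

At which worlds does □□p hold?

1: no successors, so □□p holds vacuously. ✓
2: successors {1, 4, 5}; □p there: 1:T, 4:T, 5:F. ✗
3: successors {1, 2}; □p there: 1:T, 2:F. ✗
4: successors {5}; □p there: 5:F. ✗
5: successors {1, 3}; □p there: 1:T, 3:F. ✗
6: successors {1, 2, 6, 7}; □p there: 1:T, 2:F, 6:F, 7:F. ✗
7: successors {2}; □p there: 2:F. ✗
8: successors {2, 3, 6, 8}; □p there: 2:F, 3:F, 6:F, 8:F. ✗

{1}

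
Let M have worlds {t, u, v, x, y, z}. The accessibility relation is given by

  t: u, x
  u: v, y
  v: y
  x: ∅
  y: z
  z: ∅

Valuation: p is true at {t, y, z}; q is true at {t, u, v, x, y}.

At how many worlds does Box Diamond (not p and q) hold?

2

t: successors {u, x}; Diamond (not p and q) there: u:T, x:F. ✗
u: successors {v, y}; Diamond (not p and q) there: v:F, y:F. ✗
v: successors {y}; Diamond (not p and q) there: y:F. ✗
x: no successors, so Box Diamond (not p and q) holds vacuously. ✓
y: successors {z}; Diamond (not p and q) there: z:F. ✗
z: no successors, so Box Diamond (not p and q) holds vacuously. ✓
Satisfying worlds: {x, z}.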